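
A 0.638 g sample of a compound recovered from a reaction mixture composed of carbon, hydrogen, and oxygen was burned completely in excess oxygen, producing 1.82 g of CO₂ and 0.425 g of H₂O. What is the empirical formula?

C7H8O

mol C = 1.82 g CO₂ ÷ 44.009 g/mol = 0.04136 mol
mol H = 2 × 0.425 g H₂O ÷ 18.015 g/mol = 0.04718 mol
mass O = 0.638 − (0.4967 + 0.04756) = 0.09372 g → mol O = 0.09372 ÷ 15.999 = 0.005858 mol
Divide by the smallest (0.005858 mol): C 7.060, H 8.054, O 1.000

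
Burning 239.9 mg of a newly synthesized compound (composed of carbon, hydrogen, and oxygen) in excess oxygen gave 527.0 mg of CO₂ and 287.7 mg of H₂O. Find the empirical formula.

mol C = 0.5270 g CO₂ ÷ 44.009 g/mol = 0.011975 mol
mol H = 2 × 0.2877 g H₂O ÷ 18.015 g/mol = 0.031940 mol
mass O = 0.2399 − (0.14383 + 0.032196) = 0.063875 g → mol O = 0.063875 ÷ 15.999 = 0.0039924 mol
Divide by the smallest (0.0039924 mol): C 2.999, H 8.000, O 1.000

C3H8O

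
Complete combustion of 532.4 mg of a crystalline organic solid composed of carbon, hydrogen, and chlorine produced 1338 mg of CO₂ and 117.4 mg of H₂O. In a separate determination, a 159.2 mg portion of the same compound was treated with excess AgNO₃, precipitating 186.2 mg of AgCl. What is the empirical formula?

mol C = 1.338 g CO₂ ÷ 44.009 g/mol = 0.030403 mol
mol H = 2 × 0.1174 g H₂O ÷ 18.015 g/mol = 0.013034 mol
From the AgCl data: mol Cl per gram of compound = (0.1862 ÷ 143.318) ÷ 0.1592 = 0.0081609 mol/g, so in the 0.5324 g combustion sample mol Cl = 0.0043448 mol
Divide by the smallest (0.0043448 mol): C 6.997, H 3.000, Cl 1.000

C7H3Cl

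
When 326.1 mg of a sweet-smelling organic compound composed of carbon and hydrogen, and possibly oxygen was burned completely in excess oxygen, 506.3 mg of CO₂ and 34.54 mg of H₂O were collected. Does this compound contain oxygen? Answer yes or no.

yes

mol C = 0.5063 g CO₂ ÷ 44.009 g/mol = 0.011504 mol
mol H = 2 × 0.03454 g H₂O ÷ 18.015 g/mol = 0.0038346 mol
C and H account for only 0.14205 g of the 0.3261 g sample; the remaining 0.18405 g must be oxygen.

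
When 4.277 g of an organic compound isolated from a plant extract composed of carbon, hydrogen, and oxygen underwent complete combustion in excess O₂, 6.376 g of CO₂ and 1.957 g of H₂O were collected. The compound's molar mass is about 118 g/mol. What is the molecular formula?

mol C = 6.376 g CO₂ ÷ 44.009 g/mol = 0.14488 mol
mol H = 2 × 1.957 g H₂O ÷ 18.015 g/mol = 0.21726 mol
mass O = 4.277 − (1.7401 + 0.21900) = 2.3179 g → mol O = 2.3179 ÷ 15.999 = 0.14487 mol
Divide by the smallest (0.14487 mol): C 1.000, H 1.500, O 1.000
Multiplying each by 2 gives whole numbers: C 2.00, H 3.00, O 2.00
Empirical formula: C2H3O2
Empirical-formula mass = 59.04 g/mol; 118 ÷ 59.04 ≈ 2, so the molecular formula is C4H6O4.

C4H6O4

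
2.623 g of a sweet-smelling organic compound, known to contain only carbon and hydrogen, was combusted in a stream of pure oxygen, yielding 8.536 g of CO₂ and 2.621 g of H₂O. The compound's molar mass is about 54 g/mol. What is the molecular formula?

C4H6

mol C = 8.536 g CO₂ ÷ 44.009 g/mol = 0.19396 mol
mol H = 2 × 2.621 g H₂O ÷ 18.015 g/mol = 0.29098 mol
Divide by the smallest (0.19396 mol): C 1.000, H 1.500
Multiplying each by 2 gives whole numbers: C 2.00, H 3.00
Empirical formula: C2H3
Empirical-formula mass = 27.05 g/mol; 54 ÷ 27.05 ≈ 2, so the molecular formula is C4H6.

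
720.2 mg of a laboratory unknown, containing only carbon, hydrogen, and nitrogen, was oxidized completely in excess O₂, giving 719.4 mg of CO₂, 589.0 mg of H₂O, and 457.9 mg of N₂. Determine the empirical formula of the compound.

CH4N2

mol C = 0.7194 g CO₂ ÷ 44.009 g/mol = 0.016347 mol
mol H = 2 × 0.5890 g H₂O ÷ 18.015 g/mol = 0.065390 mol
mol N = 2 × 0.4579 g N₂ ÷ 28.014 g/mol = 0.032691 mol
Divide by the smallest (0.016347 mol): C 1.000, H 4.000, N 2.000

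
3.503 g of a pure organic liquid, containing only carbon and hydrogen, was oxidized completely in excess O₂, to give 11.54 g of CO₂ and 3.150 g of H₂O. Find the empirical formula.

C3H4

mol C = 11.54 g CO₂ ÷ 44.009 g/mol = 0.26222 mol
mol H = 2 × 3.150 g H₂O ÷ 18.015 g/mol = 0.34971 mol
Divide by the smallest (0.26222 mol): C 1.000, H 1.334
Multiplying each by 3 gives whole numbers: C 3.00, H 4.00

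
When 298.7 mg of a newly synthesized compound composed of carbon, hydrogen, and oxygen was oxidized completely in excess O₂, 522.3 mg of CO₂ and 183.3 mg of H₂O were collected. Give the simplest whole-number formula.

C7H12O5

mol C = 0.5223 g CO₂ ÷ 44.009 g/mol = 0.011868 mol
mol H = 2 × 0.1833 g H₂O ÷ 18.015 g/mol = 0.020350 mol
mass O = 0.2987 − (0.14255 + 0.020513) = 0.13564 g → mol O = 0.13564 ÷ 15.999 = 0.0084781 mol
Divide by the smallest (0.0084781 mol): C 1.400, H 2.400, O 1.000
Multiplying each by 5 gives whole numbers: C 7.00, H 12.00, O 5.00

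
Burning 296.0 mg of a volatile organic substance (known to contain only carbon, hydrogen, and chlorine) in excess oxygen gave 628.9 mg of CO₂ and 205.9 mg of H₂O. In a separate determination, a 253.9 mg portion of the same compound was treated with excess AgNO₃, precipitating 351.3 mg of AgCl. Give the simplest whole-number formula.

C5H8Cl

mol C = 0.6289 g CO₂ ÷ 44.009 g/mol = 0.014290 mol
mol H = 2 × 0.2059 g H₂O ÷ 18.015 g/mol = 0.022859 mol
From the AgCl data: mol Cl per gram of compound = (0.3513 ÷ 143.318) ÷ 0.2539 = 0.0096542 mol/g, so in the 0.2960 g combustion sample mol Cl = 0.0028576 mol
Divide by the smallest (0.0028576 mol): C 5.001, H 7.999, Cl 1.000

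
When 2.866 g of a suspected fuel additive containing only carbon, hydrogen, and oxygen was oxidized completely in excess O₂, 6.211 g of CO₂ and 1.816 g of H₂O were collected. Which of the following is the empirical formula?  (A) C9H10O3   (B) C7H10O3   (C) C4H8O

(B) C7H10O3

mol C = 6.211 g CO₂ ÷ 44.009 g/mol = 0.14113 mol
mol H = 2 × 1.816 g H₂O ÷ 18.015 g/mol = 0.20161 mol
mass O = 2.866 − (1.6951 + 0.20322) = 0.96766 g → mol O = 0.96766 ÷ 15.999 = 0.060483 mol
Divide by the smallest (0.060483 mol): C 2.333, H 3.333, O 1.000
Multiplying each by 3 gives whole numbers: C 7.00, H 10.00, O 3.00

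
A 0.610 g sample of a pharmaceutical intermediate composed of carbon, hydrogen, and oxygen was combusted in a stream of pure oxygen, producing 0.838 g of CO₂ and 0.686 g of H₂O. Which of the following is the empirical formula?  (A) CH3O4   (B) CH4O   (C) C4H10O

mol C = 0.838 g CO₂ ÷ 44.009 g/mol = 0.01904 mol
mol H = 2 × 0.686 g H₂O ÷ 18.015 g/mol = 0.07616 mol
mass O = 0.610 − (0.2287 + 0.07677) = 0.3045 g → mol O = 0.3045 ÷ 15.999 = 0.01903 mol
Divide by the smallest (0.01903 mol): C 1.000, H 4.001, O 1.000

(B) CH4O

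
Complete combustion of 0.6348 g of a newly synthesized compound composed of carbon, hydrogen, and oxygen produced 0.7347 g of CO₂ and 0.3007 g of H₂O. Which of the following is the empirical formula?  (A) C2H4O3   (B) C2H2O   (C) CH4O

mol C = 0.7347 g CO₂ ÷ 44.009 g/mol = 0.016694 mol
mol H = 2 × 0.3007 g H₂O ÷ 18.015 g/mol = 0.033383 mol
mass O = 0.6348 − (0.20052 + 0.033650) = 0.40063 g → mol O = 0.40063 ÷ 15.999 = 0.025041 mol
Divide by the smallest (0.016694 mol): C 1.000, H 2.000, O 1.500
Multiplying each by 2 gives whole numbers: C 2.00, H 4.00, O 3.00

(A) C2H4O3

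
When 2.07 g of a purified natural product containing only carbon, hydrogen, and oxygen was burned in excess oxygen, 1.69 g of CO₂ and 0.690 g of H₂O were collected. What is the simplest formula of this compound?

mol C = 1.69 g CO₂ ÷ 44.009 g/mol = 0.03840 mol
mol H = 2 × 0.690 g H₂O ÷ 18.015 g/mol = 0.07660 mol
mass O = 2.07 − (0.4612 + 0.07722) = 1.532 g → mol O = 1.532 ÷ 15.999 = 0.09573 mol
Divide by the smallest (0.03840 mol): C 1.000, H 1.995, O 2.493
Multiplying each by 2 gives whole numbers: C 2.00, H 3.99, O 4.99

C2H4O5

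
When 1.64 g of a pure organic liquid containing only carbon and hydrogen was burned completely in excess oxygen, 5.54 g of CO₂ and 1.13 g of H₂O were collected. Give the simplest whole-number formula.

CH

mol C = 5.54 g CO₂ ÷ 44.009 g/mol = 0.1259 mol
mol H = 2 × 1.13 g H₂O ÷ 18.015 g/mol = 0.1255 mol
Divide by the smallest (0.1255 mol): C 1.003, H 1.000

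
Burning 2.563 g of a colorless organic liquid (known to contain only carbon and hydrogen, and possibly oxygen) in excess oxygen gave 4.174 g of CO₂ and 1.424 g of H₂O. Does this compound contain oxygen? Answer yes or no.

yes

mol C = 4.174 g CO₂ ÷ 44.009 g/mol = 0.094844 mol
mol H = 2 × 1.424 g H₂O ÷ 18.015 g/mol = 0.15809 mol
C and H account for only 1.2985 g of the 2.563 g sample; the remaining 1.2645 g must be oxygen.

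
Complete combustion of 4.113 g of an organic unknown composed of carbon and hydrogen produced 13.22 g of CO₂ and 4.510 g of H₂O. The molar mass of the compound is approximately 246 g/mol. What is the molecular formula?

C18H30

mol C = 13.22 g CO₂ ÷ 44.009 g/mol = 0.30039 mol
mol H = 2 × 4.510 g H₂O ÷ 18.015 g/mol = 0.50069 mol
Divide by the smallest (0.30039 mol): C 1.000, H 1.667
Multiplying each by 3 gives whole numbers: C 3.00, H 5.00
Empirical formula: C3H5
Empirical-formula mass = 41.07 g/mol; 246 ÷ 41.07 ≈ 6, so the molecular formula is C18H30.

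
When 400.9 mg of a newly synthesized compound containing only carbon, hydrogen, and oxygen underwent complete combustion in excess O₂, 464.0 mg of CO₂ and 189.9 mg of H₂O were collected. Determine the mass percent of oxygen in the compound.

mol C = 0.4640 g CO₂ ÷ 44.009 g/mol = 0.010543 mol
mol H = 2 × 0.1899 g H₂O ÷ 18.015 g/mol = 0.021082 mol
mass O = 0.4009 − (0.12664 + 0.021251) = 0.25301 g → mol O = 0.25301 ÷ 15.999 = 0.015814 mol
mass % O = 0.25301 g ÷ 0.4009 g × 100%

63.11%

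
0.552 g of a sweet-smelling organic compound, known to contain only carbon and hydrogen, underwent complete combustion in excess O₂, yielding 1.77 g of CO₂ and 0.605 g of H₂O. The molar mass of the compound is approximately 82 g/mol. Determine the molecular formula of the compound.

C6H10

mol C = 1.77 g CO₂ ÷ 44.009 g/mol = 0.04022 mol
mol H = 2 × 0.605 g H₂O ÷ 18.015 g/mol = 0.06717 mol
Divide by the smallest (0.04022 mol): C 1.000, H 1.670
Multiplying each by 3 gives whole numbers: C 3.00, H 5.01
Empirical formula: C3H5
Empirical-formula mass = 41.07 g/mol; 82 ÷ 41.07 ≈ 2, so the molecular formula is C6H10.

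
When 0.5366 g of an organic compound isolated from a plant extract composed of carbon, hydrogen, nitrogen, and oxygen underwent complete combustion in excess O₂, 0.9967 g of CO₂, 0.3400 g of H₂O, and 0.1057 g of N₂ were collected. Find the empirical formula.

C3H5NO

mol C = 0.9967 g CO₂ ÷ 44.009 g/mol = 0.022648 mol
mol H = 2 × 0.3400 g H₂O ÷ 18.015 g/mol = 0.037746 mol
mol N = 2 × 0.1057 g N₂ ÷ 28.014 g/mol = 0.0075462 mol
mass O = 0.5366 − (0.27202 + 0.038048 + 0.10570) = 0.12083 g → mol O = 0.12083 ÷ 15.999 = 0.0075524 mol
Divide by the smallest (0.0075462 mol): C 3.001, H 5.002, N 1.000, O 1.001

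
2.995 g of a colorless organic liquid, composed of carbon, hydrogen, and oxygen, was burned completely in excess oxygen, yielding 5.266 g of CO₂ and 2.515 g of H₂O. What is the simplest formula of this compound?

C3H7O2

mol C = 5.266 g CO₂ ÷ 44.009 g/mol = 0.11966 mol
mol H = 2 × 2.515 g H₂O ÷ 18.015 g/mol = 0.27921 mol
mass O = 2.995 − (1.4372 + 0.28145) = 1.2764 g → mol O = 1.2764 ÷ 15.999 = 0.079777 mol
Divide by the smallest (0.079777 mol): C 1.500, H 3.500, O 1.000
Multiplying each by 2 gives whole numbers: C 3.00, H 7.00, O 2.00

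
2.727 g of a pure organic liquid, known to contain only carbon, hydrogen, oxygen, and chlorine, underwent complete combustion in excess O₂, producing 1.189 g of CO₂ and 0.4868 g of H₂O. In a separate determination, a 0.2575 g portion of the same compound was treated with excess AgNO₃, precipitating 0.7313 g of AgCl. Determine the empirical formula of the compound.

CH2Cl2O

mol C = 1.189 g CO₂ ÷ 44.009 g/mol = 0.027017 mol
mol H = 2 × 0.4868 g H₂O ÷ 18.015 g/mol = 0.054044 mol
From the AgCl data: mol Cl per gram of compound = (0.7313 ÷ 143.318) ÷ 0.2575 = 0.019816 mol/g, so in the 2.727 g combustion sample mol Cl = 0.054038 mol
mass O = 2.727 − (0.32450 + 0.054476 + 1.9157) = 0.43236 g → mol O = 0.43236 ÷ 15.999 = 0.027024 mol
Divide by the smallest (0.027017 mol): C 1.000, H 2.000, Cl 2.000, O 1.000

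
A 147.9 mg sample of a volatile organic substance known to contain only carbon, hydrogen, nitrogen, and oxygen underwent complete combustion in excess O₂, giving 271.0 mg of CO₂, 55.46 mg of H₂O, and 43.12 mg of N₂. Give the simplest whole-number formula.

C4H4N2O

mol C = 0.2710 g CO₂ ÷ 44.009 g/mol = 0.0061578 mol
mol H = 2 × 0.05546 g H₂O ÷ 18.015 g/mol = 0.0061571 mol
mol N = 2 × 0.04312 g N₂ ÷ 28.014 g/mol = 0.0030785 mol
mass O = 0.1479 − (0.073962 + 0.0062063 + 0.043120) = 0.024612 g → mol O = 0.024612 ÷ 15.999 = 0.0015383 mol
Divide by the smallest (0.0015383 mol): C 4.003, H 4.002, N 2.001, O 1.000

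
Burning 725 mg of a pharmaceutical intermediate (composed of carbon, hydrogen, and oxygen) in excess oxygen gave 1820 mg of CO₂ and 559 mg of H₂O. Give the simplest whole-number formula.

C4H6O

mol C = 1.82 g CO₂ ÷ 44.009 g/mol = 0.04136 mol
mol H = 2 × 0.559 g H₂O ÷ 18.015 g/mol = 0.06206 mol
mass O = 0.725 − (0.4967 + 0.06256) = 0.1657 g → mol O = 0.1657 ÷ 15.999 = 0.01036 mol
Divide by the smallest (0.01036 mol): C 3.992, H 5.991, O 1.000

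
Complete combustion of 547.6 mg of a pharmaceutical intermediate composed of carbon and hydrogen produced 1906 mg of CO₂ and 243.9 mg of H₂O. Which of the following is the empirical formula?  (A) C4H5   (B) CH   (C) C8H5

(C) C8H5

mol C = 1.906 g CO₂ ÷ 44.009 g/mol = 0.043309 mol
mol H = 2 × 0.2439 g H₂O ÷ 18.015 g/mol = 0.027077 mol
Divide by the smallest (0.027077 mol): C 1.599, H 1.000
Multiplying each by 5 gives whole numbers: C 8.00, H 5.00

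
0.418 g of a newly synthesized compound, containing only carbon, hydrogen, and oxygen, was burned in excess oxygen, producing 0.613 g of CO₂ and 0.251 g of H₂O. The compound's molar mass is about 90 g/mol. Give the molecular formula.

mol C = 0.613 g CO₂ ÷ 44.009 g/mol = 0.01393 mol
mol H = 2 × 0.251 g H₂O ÷ 18.015 g/mol = 0.02787 mol
mass O = 0.418 − (0.1673 + 0.02809) = 0.2226 g → mol O = 0.2226 ÷ 15.999 = 0.01391 mol
Divide by the smallest (0.01391 mol): C 1.001, H 2.003, O 1.000
Empirical formula: CH2O
Empirical-formula mass = 30.03 g/mol; 90 ÷ 30.03 ≈ 3, so the molecular formula is C3H6O3.

C3H6O3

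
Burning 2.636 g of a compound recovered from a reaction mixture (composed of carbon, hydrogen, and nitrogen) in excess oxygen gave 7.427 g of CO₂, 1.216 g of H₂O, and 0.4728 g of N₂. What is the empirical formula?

mol C = 7.427 g CO₂ ÷ 44.009 g/mol = 0.16876 mol
mol H = 2 × 1.216 g H₂O ÷ 18.015 g/mol = 0.13500 mol
mol N = 2 × 0.4728 g N₂ ÷ 28.014 g/mol = 0.033755 mol
Divide by the smallest (0.033755 mol): C 5.000, H 3.999, N 1.000

C5H4N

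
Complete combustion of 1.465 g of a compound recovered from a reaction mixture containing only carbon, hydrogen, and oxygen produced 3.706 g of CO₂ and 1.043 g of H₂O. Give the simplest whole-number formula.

C8H11O2

mol C = 3.706 g CO₂ ÷ 44.009 g/mol = 0.084210 mol
mol H = 2 × 1.043 g H₂O ÷ 18.015 g/mol = 0.11579 mol
mass O = 1.465 − (1.0114 + 0.11672) = 0.33683 g → mol O = 0.33683 ÷ 15.999 = 0.021053 mol
Divide by the smallest (0.021053 mol): C 4.000, H 5.500, O 1.000
Multiplying each by 2 gives whole numbers: C 8.00, H 11.00, O 2.00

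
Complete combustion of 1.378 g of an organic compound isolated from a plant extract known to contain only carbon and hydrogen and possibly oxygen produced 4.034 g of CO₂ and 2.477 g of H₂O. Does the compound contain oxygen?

no

mol C = 4.034 g CO₂ ÷ 44.009 g/mol = 0.091663 mol
mol H = 2 × 2.477 g H₂O ÷ 18.015 g/mol = 0.27499 mol
C and H together account for 1.3782 g — essentially the entire 1.378 g sample — so the compound contains no oxygen.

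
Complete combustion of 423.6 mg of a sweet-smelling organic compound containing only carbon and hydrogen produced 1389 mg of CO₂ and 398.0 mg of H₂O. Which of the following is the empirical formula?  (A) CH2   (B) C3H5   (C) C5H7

mol C = 1.389 g CO₂ ÷ 44.009 g/mol = 0.031562 mol
mol H = 2 × 0.3980 g H₂O ÷ 18.015 g/mol = 0.044185 mol
Divide by the smallest (0.031562 mol): C 1.000, H 1.400
Multiplying each by 5 gives whole numbers: C 5.00, H 7.00

(C) C5H7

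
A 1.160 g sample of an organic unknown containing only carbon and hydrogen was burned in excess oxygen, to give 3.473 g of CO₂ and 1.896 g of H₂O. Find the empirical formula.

mol C = 3.473 g CO₂ ÷ 44.009 g/mol = 0.078916 mol
mol H = 2 × 1.896 g H₂O ÷ 18.015 g/mol = 0.21049 mol
Divide by the smallest (0.078916 mol): C 1.000, H 2.667
Multiplying each by 3 gives whole numbers: C 3.00, H 8.00

C3H8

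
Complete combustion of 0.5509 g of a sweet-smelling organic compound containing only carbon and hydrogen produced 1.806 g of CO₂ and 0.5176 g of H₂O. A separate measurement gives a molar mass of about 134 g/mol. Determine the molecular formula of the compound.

mol C = 1.806 g CO₂ ÷ 44.009 g/mol = 0.041037 mol
mol H = 2 × 0.5176 g H₂O ÷ 18.015 g/mol = 0.057463 mol
Divide by the smallest (0.041037 mol): C 1.000, H 1.400
Multiplying each by 5 gives whole numbers: C 5.00, H 7.00
Empirical formula: C5H7
Empirical-formula mass = 67.11 g/mol; 134 ÷ 67.11 ≈ 2, so the molecular formula is C10H14.

C10H14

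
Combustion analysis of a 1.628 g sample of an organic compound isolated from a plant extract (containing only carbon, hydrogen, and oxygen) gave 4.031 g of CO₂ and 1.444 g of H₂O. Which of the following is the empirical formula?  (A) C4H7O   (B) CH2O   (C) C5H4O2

(A) C4H7O

mol C = 4.031 g CO₂ ÷ 44.009 g/mol = 0.091595 mol
mol H = 2 × 1.444 g H₂O ÷ 18.015 g/mol = 0.16031 mol
mass O = 1.628 − (1.1001 + 0.16159) = 0.36626 g → mol O = 0.36626 ÷ 15.999 = 0.022893 mol
Divide by the smallest (0.022893 mol): C 4.001, H 7.003, O 1.000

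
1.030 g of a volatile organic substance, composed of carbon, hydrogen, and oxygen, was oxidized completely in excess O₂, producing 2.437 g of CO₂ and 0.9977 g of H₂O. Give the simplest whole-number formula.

C7H14O2

mol C = 2.437 g CO₂ ÷ 44.009 g/mol = 0.055375 mol
mol H = 2 × 0.9977 g H₂O ÷ 18.015 g/mol = 0.11076 mol
mass O = 1.030 − (0.66511 + 0.11165) = 0.25324 g → mol O = 0.25324 ÷ 15.999 = 0.015829 mol
Divide by the smallest (0.015829 mol): C 3.498, H 6.998, O 1.000
Multiplying each by 2 gives whole numbers: C 7.00, H 14.00, O 2.00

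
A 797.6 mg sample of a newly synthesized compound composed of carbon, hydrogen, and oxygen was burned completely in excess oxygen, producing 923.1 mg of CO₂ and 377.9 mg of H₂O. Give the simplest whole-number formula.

C2H4O3

mol C = 0.9231 g CO₂ ÷ 44.009 g/mol = 0.020975 mol
mol H = 2 × 0.3779 g H₂O ÷ 18.015 g/mol = 0.041954 mol
mass O = 0.7976 − (0.25193 + 0.042290) = 0.50338 g → mol O = 0.50338 ÷ 15.999 = 0.031463 mol
Divide by the smallest (0.020975 mol): C 1.000, H 2.000, O 1.500
Multiplying each by 2 gives whole numbers: C 2.00, H 4.00, O 3.00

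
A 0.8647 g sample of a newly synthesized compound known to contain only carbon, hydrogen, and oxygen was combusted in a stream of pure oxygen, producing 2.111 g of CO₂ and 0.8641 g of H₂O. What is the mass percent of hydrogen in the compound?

mol C = 2.111 g CO₂ ÷ 44.009 g/mol = 0.047967 mol
mol H = 2 × 0.8641 g H₂O ÷ 18.015 g/mol = 0.095931 mol
mass O = 0.8647 − (0.57614 + 0.096699) = 0.19186 g → mol O = 0.19186 ÷ 15.999 = 0.011992 mol
mass % H = 0.096699 g ÷ 0.8647 g × 100%

11.18%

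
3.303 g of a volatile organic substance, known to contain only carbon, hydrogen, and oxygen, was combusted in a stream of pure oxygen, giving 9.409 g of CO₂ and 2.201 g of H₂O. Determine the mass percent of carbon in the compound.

77.75%

mol C = 9.409 g CO₂ ÷ 44.009 g/mol = 0.21380 mol
mol H = 2 × 2.201 g H₂O ÷ 18.015 g/mol = 0.24435 mol
mass O = 3.303 − (2.5679 + 0.24631) = 0.48878 g → mol O = 0.48878 ÷ 15.999 = 0.030550 mol
mass % C = 2.5679 g ÷ 3.303 g × 100%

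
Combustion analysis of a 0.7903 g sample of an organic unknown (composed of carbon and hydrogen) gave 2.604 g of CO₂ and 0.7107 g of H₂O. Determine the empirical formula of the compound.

mol C = 2.604 g CO₂ ÷ 44.009 g/mol = 0.059170 mol
mol H = 2 × 0.7107 g H₂O ÷ 18.015 g/mol = 0.078901 mol
Divide by the smallest (0.059170 mol): C 1.000, H 1.333
Multiplying each by 3 gives whole numbers: C 3.00, H 4.00

C3H4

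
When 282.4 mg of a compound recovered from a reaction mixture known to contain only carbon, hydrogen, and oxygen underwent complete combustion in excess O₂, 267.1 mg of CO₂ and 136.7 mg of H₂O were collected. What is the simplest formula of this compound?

mol C = 0.2671 g CO₂ ÷ 44.009 g/mol = 0.0060692 mol
mol H = 2 × 0.1367 g H₂O ÷ 18.015 g/mol = 0.015176 mol
mass O = 0.2824 − (0.072897 + 0.015298) = 0.19421 g → mol O = 0.19421 ÷ 15.999 = 0.012139 mol
Divide by the smallest (0.0060692 mol): C 1.000, H 2.501, O 2.000
Multiplying each by 2 gives whole numbers: C 2.00, H 5.00, O 4.00

C2H5O4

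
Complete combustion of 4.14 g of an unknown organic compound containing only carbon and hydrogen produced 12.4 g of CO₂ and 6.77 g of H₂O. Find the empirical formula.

C3H8

mol C = 12.4 g CO₂ ÷ 44.009 g/mol = 0.2818 mol
mol H = 2 × 6.77 g H₂O ÷ 18.015 g/mol = 0.7516 mol
Divide by the smallest (0.2818 mol): C 1.000, H 2.667
Multiplying each by 3 gives whole numbers: C 3.00, H 8.00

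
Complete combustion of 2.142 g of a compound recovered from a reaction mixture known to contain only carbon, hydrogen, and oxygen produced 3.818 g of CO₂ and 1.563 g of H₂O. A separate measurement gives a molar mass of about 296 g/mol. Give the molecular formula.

mol C = 3.818 g CO₂ ÷ 44.009 g/mol = 0.086755 mol
mol H = 2 × 1.563 g H₂O ÷ 18.015 g/mol = 0.17352 mol
mass O = 2.142 − (1.0420 + 0.17491) = 0.92508 g → mol O = 0.92508 ÷ 15.999 = 0.057821 mol
Divide by the smallest (0.057821 mol): C 1.500, H 3.001, O 1.000
Multiplying each by 2 gives whole numbers: C 3.00, H 6.00, O 2.00
Empirical formula: C3H6O2
Empirical-formula mass = 74.08 g/mol; 296 ÷ 74.08 ≈ 4, so the molecular formula is C12H24O8.

C12H24O8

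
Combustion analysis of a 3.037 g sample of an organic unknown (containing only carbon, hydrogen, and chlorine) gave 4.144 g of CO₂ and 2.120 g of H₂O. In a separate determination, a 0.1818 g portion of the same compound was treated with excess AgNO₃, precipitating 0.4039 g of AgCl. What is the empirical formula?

C2H5Cl

mol C = 4.144 g CO₂ ÷ 44.009 g/mol = 0.094163 mol
mol H = 2 × 2.120 g H₂O ÷ 18.015 g/mol = 0.23536 mol
From the AgCl data: mol Cl per gram of compound = (0.4039 ÷ 143.318) ÷ 0.1818 = 0.015502 mol/g, so in the 3.037 g combustion sample mol Cl = 0.047079 mol
Divide by the smallest (0.047079 mol): C 2.000, H 4.999, Cl 1.000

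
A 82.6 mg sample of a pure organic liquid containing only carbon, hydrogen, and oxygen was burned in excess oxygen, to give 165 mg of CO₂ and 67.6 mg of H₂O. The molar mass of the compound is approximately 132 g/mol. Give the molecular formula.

mol C = 0.165 g CO₂ ÷ 44.009 g/mol = 0.003749 mol
mol H = 2 × 0.0676 g H₂O ÷ 18.015 g/mol = 0.007505 mol
mass O = 0.0826 − (0.04503 + 0.007565) = 0.03000 g → mol O = 0.03000 ÷ 15.999 = 0.001875 mol
Divide by the smallest (0.001875 mol): C 1.999, H 4.002, O 1.000
Empirical formula: C2H4O
Empirical-formula mass = 44.05 g/mol; 132 ÷ 44.05 ≈ 3, so the molecular formula is C6H12O3.

C6H12O3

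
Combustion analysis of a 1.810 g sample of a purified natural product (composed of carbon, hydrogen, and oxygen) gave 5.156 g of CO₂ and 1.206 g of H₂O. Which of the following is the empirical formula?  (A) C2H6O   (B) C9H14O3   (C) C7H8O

mol C = 5.156 g CO₂ ÷ 44.009 g/mol = 0.11716 mol
mol H = 2 × 1.206 g H₂O ÷ 18.015 g/mol = 0.13389 mol
mass O = 1.810 − (1.4072 + 0.13496) = 0.26786 g → mol O = 0.26786 ÷ 15.999 = 0.016742 mol
Divide by the smallest (0.016742 mol): C 6.998, H 7.997, O 1.000

(C) C7H8O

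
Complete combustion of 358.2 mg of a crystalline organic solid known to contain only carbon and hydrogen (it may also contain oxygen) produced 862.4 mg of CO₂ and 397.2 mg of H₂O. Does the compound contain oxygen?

mol C = 0.8624 g CO₂ ÷ 44.009 g/mol = 0.019596 mol
mol H = 2 × 0.3972 g H₂O ÷ 18.015 g/mol = 0.044097 mol
C and H account for only 0.27982 g of the 0.3582 g sample; the remaining 0.078383 g must be oxygen.

yes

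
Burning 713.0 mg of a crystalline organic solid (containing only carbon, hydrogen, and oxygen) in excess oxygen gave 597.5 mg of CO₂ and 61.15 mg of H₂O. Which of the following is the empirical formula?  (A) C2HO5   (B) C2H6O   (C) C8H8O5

mol C = 0.5975 g CO₂ ÷ 44.009 g/mol = 0.013577 mol
mol H = 2 × 0.06115 g H₂O ÷ 18.015 g/mol = 0.0067888 mol
mass O = 0.7130 − (0.16307 + 0.0068431) = 0.54309 g → mol O = 0.54309 ÷ 15.999 = 0.033945 mol
Divide by the smallest (0.0067888 mol): C 2.000, H 1.000, O 5.000

(A) C2HO5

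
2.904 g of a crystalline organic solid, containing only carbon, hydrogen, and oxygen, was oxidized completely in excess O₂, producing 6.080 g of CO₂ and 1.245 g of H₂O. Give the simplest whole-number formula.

mol C = 6.080 g CO₂ ÷ 44.009 g/mol = 0.13815 mol
mol H = 2 × 1.245 g H₂O ÷ 18.015 g/mol = 0.13822 mol
mass O = 2.904 − (1.6594 + 0.13932) = 1.1053 g → mol O = 1.1053 ÷ 15.999 = 0.069086 mol
Divide by the smallest (0.069086 mol): C 2.000, H 2.001, O 1.000

C2H2O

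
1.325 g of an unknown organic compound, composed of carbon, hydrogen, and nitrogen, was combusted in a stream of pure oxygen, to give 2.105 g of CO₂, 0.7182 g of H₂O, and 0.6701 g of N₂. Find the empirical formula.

mol C = 2.105 g CO₂ ÷ 44.009 g/mol = 0.047831 mol
mol H = 2 × 0.7182 g H₂O ÷ 18.015 g/mol = 0.079734 mol
mol N = 2 × 0.6701 g N₂ ÷ 28.014 g/mol = 0.047840 mol
Divide by the smallest (0.047831 mol): C 1.000, H 1.667, N 1.000
Multiplying each by 3 gives whole numbers: C 3.00, H 5.00, N 3.00

C3H5N3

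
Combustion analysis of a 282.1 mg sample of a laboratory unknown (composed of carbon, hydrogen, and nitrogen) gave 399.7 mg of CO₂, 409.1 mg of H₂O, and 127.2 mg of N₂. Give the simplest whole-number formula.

mol C = 0.3997 g CO₂ ÷ 44.009 g/mol = 0.0090822 mol
mol H = 2 × 0.4091 g H₂O ÷ 18.015 g/mol = 0.045418 mol
mol N = 2 × 0.1272 g N₂ ÷ 28.014 g/mol = 0.0090812 mol
Divide by the smallest (0.0090812 mol): C 1.000, H 5.001, N 1.000

CH5N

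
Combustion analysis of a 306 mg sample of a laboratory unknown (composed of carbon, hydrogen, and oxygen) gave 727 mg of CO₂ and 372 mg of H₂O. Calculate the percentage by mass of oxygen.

mol C = 0.727 g CO₂ ÷ 44.009 g/mol = 0.01652 mol
mol H = 2 × 0.372 g H₂O ÷ 18.015 g/mol = 0.04130 mol
mass O = 0.306 − (0.1984 + 0.04163) = 0.06596 g → mol O = 0.06596 ÷ 15.999 = 0.004123 mol
mass % O = 0.06596 g ÷ 0.306 g × 100%

21.6%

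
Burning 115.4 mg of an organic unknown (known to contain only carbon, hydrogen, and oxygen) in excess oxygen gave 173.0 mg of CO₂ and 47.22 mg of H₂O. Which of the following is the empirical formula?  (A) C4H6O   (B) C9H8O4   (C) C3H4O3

(C) C3H4O3

mol C = 0.1730 g CO₂ ÷ 44.009 g/mol = 0.0039310 mol
mol H = 2 × 0.04722 g H₂O ÷ 18.015 g/mol = 0.0052423 mol
mass O = 0.1154 − (0.047215 + 0.0052842) = 0.062900 g → mol O = 0.062900 ÷ 15.999 = 0.0039315 mol
Divide by the smallest (0.0039310 mol): C 1.000, H 1.334, O 1.000
Multiplying each by 3 gives whole numbers: C 3.00, H 4.00, O 3.00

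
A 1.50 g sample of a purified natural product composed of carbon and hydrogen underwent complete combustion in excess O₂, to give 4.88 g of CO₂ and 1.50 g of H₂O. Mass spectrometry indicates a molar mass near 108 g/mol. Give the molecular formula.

mol C = 4.88 g CO₂ ÷ 44.009 g/mol = 0.1109 mol
mol H = 2 × 1.50 g H₂O ÷ 18.015 g/mol = 0.1665 mol
Divide by the smallest (0.1109 mol): C 1.000, H 1.502
Multiplying each by 2 gives whole numbers: C 2.00, H 3.00
Empirical formula: C2H3
Empirical-formula mass = 27.05 g/mol; 108 ÷ 27.05 ≈ 4, so the molecular formula is C8H12.

C8H12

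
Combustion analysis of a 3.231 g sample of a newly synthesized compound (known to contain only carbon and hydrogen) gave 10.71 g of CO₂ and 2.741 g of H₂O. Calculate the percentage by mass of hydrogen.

mol C = 10.71 g CO₂ ÷ 44.009 g/mol = 0.24336 mol
mol H = 2 × 2.741 g H₂O ÷ 18.015 g/mol = 0.30430 mol
mass % H = 0.30674 g ÷ 3.231 g × 100%

9.49%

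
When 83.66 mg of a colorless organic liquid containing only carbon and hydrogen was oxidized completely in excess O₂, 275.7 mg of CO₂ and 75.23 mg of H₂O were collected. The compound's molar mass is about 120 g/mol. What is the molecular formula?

C9H12

mol C = 0.2757 g CO₂ ÷ 44.009 g/mol = 0.0062646 mol
mol H = 2 × 0.07523 g H₂O ÷ 18.015 g/mol = 0.0083519 mol
Divide by the smallest (0.0062646 mol): C 1.000, H 1.333
Multiplying each by 3 gives whole numbers: C 3.00, H 4.00
Empirical formula: C3H4
Empirical-formula mass = 40.06 g/mol; 120 ÷ 40.06 ≈ 3, so the molecular formula is C9H12.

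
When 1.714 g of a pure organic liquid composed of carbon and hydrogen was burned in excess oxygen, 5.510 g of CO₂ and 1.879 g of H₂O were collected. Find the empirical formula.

mol C = 5.510 g CO₂ ÷ 44.009 g/mol = 0.12520 mol
mol H = 2 × 1.879 g H₂O ÷ 18.015 g/mol = 0.20860 mol
Divide by the smallest (0.12520 mol): C 1.000, H 1.666
Multiplying each by 3 gives whole numbers: C 3.00, H 5.00

C3H5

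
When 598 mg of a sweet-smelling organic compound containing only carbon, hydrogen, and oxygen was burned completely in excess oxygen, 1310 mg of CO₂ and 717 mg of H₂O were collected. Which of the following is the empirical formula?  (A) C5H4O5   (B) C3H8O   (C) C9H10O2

mol C = 1.31 g CO₂ ÷ 44.009 g/mol = 0.02977 mol
mol H = 2 × 0.717 g H₂O ÷ 18.015 g/mol = 0.07960 mol
mass O = 0.598 − (0.3575 + 0.08024) = 0.1602 g → mol O = 0.1602 ÷ 15.999 = 0.01002 mol
Divide by the smallest (0.01002 mol): C 2.972, H 7.948, O 1.000

(B) C3H8O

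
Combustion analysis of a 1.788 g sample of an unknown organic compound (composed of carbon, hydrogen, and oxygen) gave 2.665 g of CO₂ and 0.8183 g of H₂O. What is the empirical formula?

C2H3O2

mol C = 2.665 g CO₂ ÷ 44.009 g/mol = 0.060556 mol
mol H = 2 × 0.8183 g H₂O ÷ 18.015 g/mol = 0.090847 mol
mass O = 1.788 − (0.72734 + 0.091573) = 0.96909 g → mol O = 0.96909 ÷ 15.999 = 0.060572 mol
Divide by the smallest (0.060556 mol): C 1.000, H 1.500, O 1.000
Multiplying each by 2 gives whole numbers: C 2.00, H 3.00, O 2.00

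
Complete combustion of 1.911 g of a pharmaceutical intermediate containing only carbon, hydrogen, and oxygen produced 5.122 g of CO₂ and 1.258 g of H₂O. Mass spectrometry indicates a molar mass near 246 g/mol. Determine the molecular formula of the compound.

mol C = 5.122 g CO₂ ÷ 44.009 g/mol = 0.11639 mol
mol H = 2 × 1.258 g H₂O ÷ 18.015 g/mol = 0.13966 mol
mass O = 1.911 − (1.3979 + 0.14078) = 0.37232 g → mol O = 0.37232 ÷ 15.999 = 0.023271 mol
Divide by the smallest (0.023271 mol): C 5.001, H 6.001, O 1.000
Empirical formula: C5H6O
Empirical-formula mass = 82.10 g/mol; 246 ÷ 82.10 ≈ 3, so the molecular formula is C15H18O3.

C15H18O3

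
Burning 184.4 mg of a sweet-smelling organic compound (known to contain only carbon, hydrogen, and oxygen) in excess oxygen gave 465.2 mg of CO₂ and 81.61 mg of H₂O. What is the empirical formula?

C7H6O2

mol C = 0.4652 g CO₂ ÷ 44.009 g/mol = 0.010571 mol
mol H = 2 × 0.08161 g H₂O ÷ 18.015 g/mol = 0.0090602 mol
mass O = 0.1844 − (0.12696 + 0.0091327) = 0.048304 g → mol O = 0.048304 ÷ 15.999 = 0.0030192 mol
Divide by the smallest (0.0030192 mol): C 3.501, H 3.001, O 1.000
Multiplying each by 2 gives whole numbers: C 7.00, H 6.00, O 2.00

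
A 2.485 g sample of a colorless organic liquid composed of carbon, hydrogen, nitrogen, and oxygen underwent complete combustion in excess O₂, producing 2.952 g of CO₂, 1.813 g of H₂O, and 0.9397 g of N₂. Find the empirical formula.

mol C = 2.952 g CO₂ ÷ 44.009 g/mol = 0.067077 mol
mol H = 2 × 1.813 g H₂O ÷ 18.015 g/mol = 0.20128 mol
mol N = 2 × 0.9397 g N₂ ÷ 28.014 g/mol = 0.067088 mol
mass O = 2.485 − (0.80566 + 0.20289 + 0.93970) = 0.53675 g → mol O = 0.53675 ÷ 15.999 = 0.033549 mol
Divide by the smallest (0.033549 mol): C 1.999, H 6.000, N 2.000, O 1.000

C2H6N2O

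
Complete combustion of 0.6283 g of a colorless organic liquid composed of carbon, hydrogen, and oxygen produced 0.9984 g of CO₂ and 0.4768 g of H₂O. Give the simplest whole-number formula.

mol C = 0.9984 g CO₂ ÷ 44.009 g/mol = 0.022686 mol
mol H = 2 × 0.4768 g H₂O ÷ 18.015 g/mol = 0.052934 mol
mass O = 0.6283 − (0.27248 + 0.053357) = 0.30246 g → mol O = 0.30246 ÷ 15.999 = 0.018905 mol
Divide by the smallest (0.018905 mol): C 1.200, H 2.800, O 1.000
Multiplying each by 5 gives whole numbers: C 6.00, H 14.00, O 5.00

C6H14O5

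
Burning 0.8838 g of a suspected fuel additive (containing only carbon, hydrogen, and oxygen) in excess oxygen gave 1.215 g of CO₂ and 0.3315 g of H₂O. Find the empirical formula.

C6H8O7

mol C = 1.215 g CO₂ ÷ 44.009 g/mol = 0.027608 mol
mol H = 2 × 0.3315 g H₂O ÷ 18.015 g/mol = 0.036803 mol
mass O = 0.8838 − (0.33160 + 0.037097) = 0.51510 g → mol O = 0.51510 ÷ 15.999 = 0.032196 mol
Divide by the smallest (0.027608 mol): C 1.000, H 1.333, O 1.166
Multiplying each by 6 gives whole numbers: C 6.00, H 8.00, O 7.00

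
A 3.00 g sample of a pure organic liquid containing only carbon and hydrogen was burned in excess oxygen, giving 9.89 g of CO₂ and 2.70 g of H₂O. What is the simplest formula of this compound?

C3H4

mol C = 9.89 g CO₂ ÷ 44.009 g/mol = 0.2247 mol
mol H = 2 × 2.70 g H₂O ÷ 18.015 g/mol = 0.2998 mol
Divide by the smallest (0.2247 mol): C 1.000, H 1.334
Multiplying each by 3 gives whole numbers: C 3.00, H 4.00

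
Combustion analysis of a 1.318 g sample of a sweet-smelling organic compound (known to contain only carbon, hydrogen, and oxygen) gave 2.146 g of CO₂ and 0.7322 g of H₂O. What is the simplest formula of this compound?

C6H10O5

mol C = 2.146 g CO₂ ÷ 44.009 g/mol = 0.048763 mol
mol H = 2 × 0.7322 g H₂O ÷ 18.015 g/mol = 0.081288 mol
mass O = 1.318 − (0.58569 + 0.081938) = 0.65037 g → mol O = 0.65037 ÷ 15.999 = 0.040651 mol
Divide by the smallest (0.040651 mol): C 1.200, H 2.000, O 1.000
Multiplying each by 5 gives whole numbers: C 6.00, H 10.00, O 5.00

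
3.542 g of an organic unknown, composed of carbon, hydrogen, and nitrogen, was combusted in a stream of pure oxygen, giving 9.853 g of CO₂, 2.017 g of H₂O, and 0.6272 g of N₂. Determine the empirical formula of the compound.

C5H5N

mol C = 9.853 g CO₂ ÷ 44.009 g/mol = 0.22389 mol
mol H = 2 × 2.017 g H₂O ÷ 18.015 g/mol = 0.22392 mol
mol N = 2 × 0.6272 g N₂ ÷ 28.014 g/mol = 0.044778 mol
Divide by the smallest (0.044778 mol): C 5.000, H 5.001, N 1.000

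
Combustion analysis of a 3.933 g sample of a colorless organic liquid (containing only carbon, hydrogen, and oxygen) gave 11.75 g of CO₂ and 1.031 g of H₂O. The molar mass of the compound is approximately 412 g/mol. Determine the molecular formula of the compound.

C28H12O4

mol C = 11.75 g CO₂ ÷ 44.009 g/mol = 0.26699 mol
mol H = 2 × 1.031 g H₂O ÷ 18.015 g/mol = 0.11446 mol
mass O = 3.933 − (3.2068 + 0.11538) = 0.61080 g → mol O = 0.61080 ÷ 15.999 = 0.038177 mol
Divide by the smallest (0.038177 mol): C 6.993, H 2.998, O 1.000
Empirical formula: C7H3O
Empirical-formula mass = 103.10 g/mol; 412 ÷ 103.10 ≈ 4, so the molecular formula is C28H12O4.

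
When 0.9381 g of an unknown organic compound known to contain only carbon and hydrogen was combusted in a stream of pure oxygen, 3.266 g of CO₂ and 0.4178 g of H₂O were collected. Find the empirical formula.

C8H5

mol C = 3.266 g CO₂ ÷ 44.009 g/mol = 0.074212 mol
mol H = 2 × 0.4178 g H₂O ÷ 18.015 g/mol = 0.046384 mol
Divide by the smallest (0.046384 mol): C 1.600, H 1.000
Multiplying each by 5 gives whole numbers: C 8.00, H 5.00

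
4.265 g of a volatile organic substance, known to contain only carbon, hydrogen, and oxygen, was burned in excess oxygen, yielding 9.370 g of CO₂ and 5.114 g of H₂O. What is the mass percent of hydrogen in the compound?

mol C = 9.370 g CO₂ ÷ 44.009 g/mol = 0.21291 mol
mol H = 2 × 5.114 g H₂O ÷ 18.015 g/mol = 0.56775 mol
mass O = 4.265 − (2.5573 + 0.57229) = 1.1354 g → mol O = 1.1354 ÷ 15.999 = 0.070969 mol
mass % H = 0.57229 g ÷ 4.265 g × 100%

13.42%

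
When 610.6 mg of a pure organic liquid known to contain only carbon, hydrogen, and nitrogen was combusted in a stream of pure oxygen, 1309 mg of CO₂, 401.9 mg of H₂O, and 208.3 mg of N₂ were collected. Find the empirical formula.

C2H3N

mol C = 1.309 g CO₂ ÷ 44.009 g/mol = 0.029744 mol
mol H = 2 × 0.4019 g H₂O ÷ 18.015 g/mol = 0.044618 mol
mol N = 2 × 0.2083 g N₂ ÷ 28.014 g/mol = 0.014871 mol
Divide by the smallest (0.014871 mol): C 2.000, H 3.000, N 1.000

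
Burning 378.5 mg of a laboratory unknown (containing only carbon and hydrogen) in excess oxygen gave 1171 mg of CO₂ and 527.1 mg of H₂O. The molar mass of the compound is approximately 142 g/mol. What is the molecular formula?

C10H22

mol C = 1.171 g CO₂ ÷ 44.009 g/mol = 0.026608 mol
mol H = 2 × 0.5271 g H₂O ÷ 18.015 g/mol = 0.058518 mol
Divide by the smallest (0.026608 mol): C 1.000, H 2.199
Multiplying each by 5 gives whole numbers: C 5.00, H 11.00
Empirical formula: C5H11
Empirical-formula mass = 71.14 g/mol; 142 ÷ 71.14 ≈ 2, so the molecular formula is C10H22.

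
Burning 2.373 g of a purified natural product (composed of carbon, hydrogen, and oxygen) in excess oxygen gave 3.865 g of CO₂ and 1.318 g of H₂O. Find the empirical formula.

mol C = 3.865 g CO₂ ÷ 44.009 g/mol = 0.087823 mol
mol H = 2 × 1.318 g H₂O ÷ 18.015 g/mol = 0.14632 mol
mass O = 2.373 − (1.0548 + 0.14749) = 1.1707 g → mol O = 1.1707 ÷ 15.999 = 0.073171 mol
Divide by the smallest (0.073171 mol): C 1.200, H 2.000, O 1.000
Multiplying each by 5 gives whole numbers: C 6.00, H 10.00, O 5.00

C6H10O5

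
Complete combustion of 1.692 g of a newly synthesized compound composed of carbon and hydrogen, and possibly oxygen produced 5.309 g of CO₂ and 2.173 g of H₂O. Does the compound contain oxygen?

no

mol C = 5.309 g CO₂ ÷ 44.009 g/mol = 0.12063 mol
mol H = 2 × 2.173 g H₂O ÷ 18.015 g/mol = 0.24124 mol
C and H together account for 1.6921 g — essentially the entire 1.692 g sample — so the compound contains no oxygen.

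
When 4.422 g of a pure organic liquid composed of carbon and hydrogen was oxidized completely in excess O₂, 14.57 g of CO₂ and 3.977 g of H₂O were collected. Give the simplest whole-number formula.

mol C = 14.57 g CO₂ ÷ 44.009 g/mol = 0.33107 mol
mol H = 2 × 3.977 g H₂O ÷ 18.015 g/mol = 0.44152 mol
Divide by the smallest (0.33107 mol): C 1.000, H 1.334
Multiplying each by 3 gives whole numbers: C 3.00, H 4.00

C3H4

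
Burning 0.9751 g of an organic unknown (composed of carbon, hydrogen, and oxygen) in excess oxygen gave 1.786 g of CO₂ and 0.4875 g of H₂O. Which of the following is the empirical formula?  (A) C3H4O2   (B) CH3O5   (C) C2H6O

(A) C3H4O2

mol C = 1.786 g CO₂ ÷ 44.009 g/mol = 0.040583 mol
mol H = 2 × 0.4875 g H₂O ÷ 18.015 g/mol = 0.054122 mol
mass O = 0.9751 − (0.48744 + 0.054555) = 0.43311 g → mol O = 0.43311 ÷ 15.999 = 0.027071 mol
Divide by the smallest (0.027071 mol): C 1.499, H 1.999, O 1.000
Multiplying each by 2 gives whole numbers: C 3.00, H 4.00, O 2.00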